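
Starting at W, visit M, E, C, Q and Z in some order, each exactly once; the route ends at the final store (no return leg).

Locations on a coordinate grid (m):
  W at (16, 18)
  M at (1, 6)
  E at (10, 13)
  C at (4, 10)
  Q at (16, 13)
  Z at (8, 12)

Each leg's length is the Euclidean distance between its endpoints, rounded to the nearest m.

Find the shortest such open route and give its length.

There are 5! = 120 possible orderings.
W → M → E → C → Q → Z: 19+11+7+12+8 = 57
W → M → E → C → Z → Q: 19+11+7+4+8 = 49
W → M → E → Q → C → Z: 19+11+6+12+4 = 52
W → M → E → Q → Z → C: 19+11+6+8+4 = 48
W → M → E → Z → C → Q: 19+11+2+4+12 = 48
W → M → E → Z → Q → C: 19+11+2+8+12 = 52
W → M → C → E → Q → Z: 19+5+7+6+8 = 45
W → M → C → E → Z → Q: 19+5+7+2+8 = 41
W → M → C → Q → E → Z: 19+5+12+6+2 = 44
W → M → C → Q → Z → E: 19+5+12+8+2 = 46
W → M → C → Z → E → Q: 19+5+4+2+6 = 36
W → M → C → Z → Q → E: 19+5+4+8+6 = 42
W → M → Q → E → C → Z: 19+17+6+7+4 = 53
W → M → Q → E → Z → C: 19+17+6+2+4 = 48
… (106 more)
W → Q → E → Z → C → M: 5+6+2+4+5 = 22  ← best
The minimum is 22.
One shortest path: W → Q → E → Z → C → M.

22 m — the minimum one-way total.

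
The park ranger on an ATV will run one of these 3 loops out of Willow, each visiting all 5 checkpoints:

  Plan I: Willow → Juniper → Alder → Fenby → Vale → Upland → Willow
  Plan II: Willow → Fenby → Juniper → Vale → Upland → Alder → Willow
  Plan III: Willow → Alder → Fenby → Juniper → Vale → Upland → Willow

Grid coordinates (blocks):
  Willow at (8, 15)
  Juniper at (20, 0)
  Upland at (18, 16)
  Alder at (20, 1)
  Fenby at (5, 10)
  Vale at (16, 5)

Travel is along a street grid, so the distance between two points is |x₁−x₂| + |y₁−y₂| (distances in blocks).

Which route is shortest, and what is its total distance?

Shortest is Plan I, total 92 blocks.

Plan I: 27 + 1 + 24 + 16 + 13 + 11 = 92
Plan II: 8 + 25 + 9 + 13 + 17 + 26 = 98
Plan III: 26 + 24 + 25 + 9 + 13 + 11 = 108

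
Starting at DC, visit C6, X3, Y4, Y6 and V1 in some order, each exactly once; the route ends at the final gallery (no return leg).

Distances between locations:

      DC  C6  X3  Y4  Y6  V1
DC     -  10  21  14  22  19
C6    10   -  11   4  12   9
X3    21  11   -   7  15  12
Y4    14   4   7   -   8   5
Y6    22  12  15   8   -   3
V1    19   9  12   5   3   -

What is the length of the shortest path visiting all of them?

There are 5! = 120 possible orderings.
DC - C6 - X3 - Y4 - Y6 - V1: 10+11+7+8+3 = 39
DC - C6 - X3 - Y4 - V1 - Y6: 10+11+7+5+3 = 36
DC - C6 - X3 - Y6 - Y4 - V1: 10+11+15+8+5 = 49
DC - C6 - X3 - Y6 - V1 - Y4: 10+11+15+3+5 = 44
DC - C6 - X3 - V1 - Y4 - Y6: 10+11+12+5+8 = 46
DC - C6 - X3 - V1 - Y6 - Y4: 10+11+12+3+8 = 44
DC - C6 - Y4 - X3 - Y6 - V1: 10+4+7+15+3 = 39
DC - C6 - Y4 - X3 - V1 - Y6: 10+4+7+12+3 = 36
DC - C6 - Y4 - Y6 - X3 - V1: 10+4+8+15+12 = 49
DC - C6 - Y4 - Y6 - V1 - X3: 10+4+8+3+12 = 37
DC - C6 - Y4 - V1 - X3 - Y6: 10+4+5+12+15 = 46
DC - C6 - Y4 - V1 - Y6 - X3: 10+4+5+3+15 = 37
DC - C6 - Y6 - X3 - Y4 - V1: 10+12+15+7+5 = 49
DC - C6 - Y6 - X3 - V1 - Y4: 10+12+15+12+5 = 54
… (106 more)
The minimum is 36.
One shortest path: DC → C6 → X3 → Y4 → V1 → Y6.

36 — the minimum one-way total.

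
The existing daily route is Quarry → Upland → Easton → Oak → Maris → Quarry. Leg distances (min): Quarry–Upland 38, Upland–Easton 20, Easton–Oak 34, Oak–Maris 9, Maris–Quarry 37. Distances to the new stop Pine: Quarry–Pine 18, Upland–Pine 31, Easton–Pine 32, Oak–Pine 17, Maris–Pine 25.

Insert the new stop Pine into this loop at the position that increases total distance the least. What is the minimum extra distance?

Minimum extra distance: 6 min, inserting Pine between Maris and Quarry.

Insertion cost between consecutive stops i–j is d(i,Pine) + d(Pine,j) − d(i,j):
  between Quarry and Upland: 18 + 31 − 38 = 11
  between Upland and Easton: 31 + 32 − 20 = 43
  between Easton and Oak: 32 + 17 − 34 = 15
  between Oak and Maris: 17 + 25 − 9 = 33
  between Maris and Quarry: 25 + 18 − 37 = 6
Cheapest insertion is between Maris and Quarry, adding 6.
New total = 138 + 6 = 144.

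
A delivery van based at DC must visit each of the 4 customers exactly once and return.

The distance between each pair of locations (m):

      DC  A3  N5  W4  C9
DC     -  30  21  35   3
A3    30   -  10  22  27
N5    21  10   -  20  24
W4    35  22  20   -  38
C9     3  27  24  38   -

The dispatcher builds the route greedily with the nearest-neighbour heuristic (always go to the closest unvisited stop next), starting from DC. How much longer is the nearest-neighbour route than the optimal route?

From DC: C9=3, N5=21, A3=30, W4=35 → choose C9 (3).
From C9: N5=24, A3=27, W4=38 → choose N5 (24).
From N5: A3=10, W4=20 → choose A3 (10).
From A3: W4=22 → choose W4 (22).
NN route DC → C9 → N5 → A3 → W4 → DC costs 94.
Optimal: DC → N5 → W4 → A3 → C9 → DC costs 93 (by enumerating all 12 distinct tours).
Excess = 94 − 93 = 1.

Excess over optimum: 1 m.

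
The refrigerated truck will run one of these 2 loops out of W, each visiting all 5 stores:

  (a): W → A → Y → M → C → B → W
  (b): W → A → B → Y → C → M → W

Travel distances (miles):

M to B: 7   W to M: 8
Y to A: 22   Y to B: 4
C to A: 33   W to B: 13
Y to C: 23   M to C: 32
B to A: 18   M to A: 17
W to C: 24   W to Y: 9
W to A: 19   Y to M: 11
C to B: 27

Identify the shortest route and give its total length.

(a): 19 + 22 + 11 + 32 + 27 + 13 = 124
(b): 19 + 18 + 4 + 23 + 32 + 8 = 104

104 miles — (b) is the shortest.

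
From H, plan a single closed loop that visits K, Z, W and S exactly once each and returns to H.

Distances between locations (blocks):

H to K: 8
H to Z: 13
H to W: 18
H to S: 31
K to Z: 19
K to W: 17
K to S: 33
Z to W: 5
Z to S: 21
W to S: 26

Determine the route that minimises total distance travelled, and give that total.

Shortest round trip = 82 blocks.

With 4 stops there are 4!/2 = 12 distinct round trips (a route and its reverse cost the same).
H→K→Z→W→S→H: 8+19+5+26+31 = 89
H→K→Z→S→W→H: 8+19+21+26+18 = 92
H→K→W→Z→S→H: 8+17+5+21+31 = 82
H→K→W→S→Z→H: 8+17+26+21+13 = 85
H→K→S→Z→W→H: 8+33+21+5+18 = 85
H→K→S→W→Z→H: 8+33+26+5+13 = 85
H→Z→K→W→S→H: 13+19+17+26+31 = 106
H→Z→K→S→W→H: 13+19+33+26+18 = 109
H→Z→W→K→S→H: 13+5+17+33+31 = 99
H→Z→S→K→W→H: 13+21+33+17+18 = 102
H→W→K→Z→S→H: 18+17+19+21+31 = 106
H→W→Z→K→S→H: 18+5+19+33+31 = 106
The minimum is 82.
One optimal route: H → K → W → Z → S → H (or its reverse).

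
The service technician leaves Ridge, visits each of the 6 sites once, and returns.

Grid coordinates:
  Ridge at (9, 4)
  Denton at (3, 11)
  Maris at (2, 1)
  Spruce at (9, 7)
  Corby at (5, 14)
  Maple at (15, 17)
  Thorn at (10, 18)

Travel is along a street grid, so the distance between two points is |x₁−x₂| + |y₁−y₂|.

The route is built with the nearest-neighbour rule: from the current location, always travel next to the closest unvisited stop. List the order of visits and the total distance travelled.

At Ridge the remaining stops are Spruce 3, Maris 10, Denton 13, Corby 14, Thorn 15, Maple 19; go to Spruce.
At Spruce the remaining stops are Denton 10, Corby 11, Thorn 12, Maris 13, Maple 16; go to Denton.
At Denton the remaining stops are Corby 5, Maris 11, Thorn 14, Maple 18; go to Corby.
At Corby the remaining stops are Thorn 9, Maple 13, Maris 16; go to Thorn.
At Thorn the remaining stops are Maple 6, Maris 25; go to Maple.
At Maple the remaining stops are Maris 29; go to Maris.
Return Maris→Ridge: 10.
Total = 3 + 10 + 5 + 9 + 6 + 29 + 10 = 72.

Nearest-neighbour total = 72; route Ridge → Spruce → Denton → Corby → Thorn → Maple → Maris → Ridge.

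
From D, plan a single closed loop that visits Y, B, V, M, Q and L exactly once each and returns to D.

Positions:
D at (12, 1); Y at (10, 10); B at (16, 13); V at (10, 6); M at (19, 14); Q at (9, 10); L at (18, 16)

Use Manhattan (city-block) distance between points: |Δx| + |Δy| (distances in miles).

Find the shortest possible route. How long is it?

D → Y → B → V → M → Q → L → D: 11+9+13+17+14+15+21 = 100
D → Y → B → V → M → L → Q → D: 11+9+13+17+3+15+12 = 80
D → Y → B → V → Q → M → L → D: 11+9+13+5+14+3+21 = 76
D → Y → B → V → Q → L → M → D: 11+9+13+5+15+3+20 = 76
D → Y → B → V → L → M → Q → D: 11+9+13+18+3+14+12 = 80
D → Y → B → V → L → Q → M → D: 11+9+13+18+15+14+20 = 100
D → Y → B → M → V → Q → L → D: 11+9+4+17+5+15+21 = 82
D → Y → B → M → V → L → Q → D: 11+9+4+17+18+15+12 = 86
… (352 more)
D → B → M → L → Y → Q → V → D: 16+4+3+14+1+5+7 = 50  ← best
The minimum is 50.
One optimal route: D → B → M → L → Y → Q → V → D (or its reverse).

Minimum total distance: 50 miles.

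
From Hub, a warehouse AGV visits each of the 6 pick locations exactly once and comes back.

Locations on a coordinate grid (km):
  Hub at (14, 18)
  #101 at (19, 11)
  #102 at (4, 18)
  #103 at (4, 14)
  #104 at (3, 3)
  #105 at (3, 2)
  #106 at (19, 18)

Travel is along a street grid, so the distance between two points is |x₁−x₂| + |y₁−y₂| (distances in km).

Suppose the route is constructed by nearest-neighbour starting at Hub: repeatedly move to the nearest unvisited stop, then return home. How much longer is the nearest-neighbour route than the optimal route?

Hub: #106=5, #102=10, #101=12, #103=14, #104=26, #105=27 ⇒ #106
#106: #101=7, #102=15, #103=19, #104=31, #105=32 ⇒ #101
#101: #103=18, #102=22, #104=24, #105=25 ⇒ #103
#103: #102=4, #104=12, #105=13 ⇒ #102
#102: #104=16, #105=17 ⇒ #104
#104: #105=1 ⇒ #105
NN route Hub → #106 → #101 → #103 → #102 → #104 → #105 → Hub costs 78.
Optimal: Hub → #102 → #103 → #104 → #105 → #101 → #106 → Hub costs 64 (by enumerating all 360 distinct tours).
Excess = 78 − 64 = 14.

The nearest-neighbour route is 14 km longer than optimal.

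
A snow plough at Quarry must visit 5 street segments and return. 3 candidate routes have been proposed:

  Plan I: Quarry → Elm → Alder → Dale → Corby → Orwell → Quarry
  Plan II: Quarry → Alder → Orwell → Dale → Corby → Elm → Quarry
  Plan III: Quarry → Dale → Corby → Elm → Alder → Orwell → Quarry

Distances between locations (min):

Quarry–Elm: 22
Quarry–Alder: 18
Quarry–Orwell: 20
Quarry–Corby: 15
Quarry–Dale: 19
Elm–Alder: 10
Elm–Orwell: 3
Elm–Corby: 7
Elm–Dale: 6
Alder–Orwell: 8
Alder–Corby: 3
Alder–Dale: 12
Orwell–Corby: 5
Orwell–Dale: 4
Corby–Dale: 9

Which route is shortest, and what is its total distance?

Shortest is Plan II, total 68 min.

Plan I: 22 + 10 + 12 + 9 + 5 + 20 = 78
Plan II: 18 + 8 + 4 + 9 + 7 + 22 = 68
Plan III: 19 + 9 + 7 + 10 + 8 + 20 = 73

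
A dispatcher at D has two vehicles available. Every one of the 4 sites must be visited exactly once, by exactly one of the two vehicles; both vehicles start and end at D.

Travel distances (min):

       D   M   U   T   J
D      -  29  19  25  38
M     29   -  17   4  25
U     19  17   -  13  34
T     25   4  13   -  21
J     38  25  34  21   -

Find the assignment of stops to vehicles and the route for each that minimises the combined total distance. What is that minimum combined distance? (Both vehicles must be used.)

Check every non-empty split of the stops between the two vehicles; for each half take its own optimal tour:
  {M} + {U, T, J}: 58 + 91 = 149
  {U} + {M, T, J}: 38 + 92 = 130
  {M, U} + {T, J}: 65 + 84 = 149
  {T} + {M, U, J}: 50 + 99 = 149
  {M, T} + {U, J}: 58 + 91 = 149
  {U, T} + {M, J}: 57 + 92 = 149
  … (7 splits in total)
Best: vehicle 1 D → U → D = 38; vehicle 2 D → M → T → J → D = 92; combined 130.

Minimum combined distance: 130 min.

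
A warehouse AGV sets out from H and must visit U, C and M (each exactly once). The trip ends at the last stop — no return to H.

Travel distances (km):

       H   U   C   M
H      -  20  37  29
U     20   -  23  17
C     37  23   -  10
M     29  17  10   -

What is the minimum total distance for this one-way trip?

There are 3! = 6 possible orderings.
H → U → C → M: 20+23+10 = 53
H → U → M → C: 20+17+10 = 47
H → C → U → M: 37+23+17 = 77
H → C → M → U: 37+10+17 = 64
H → M → U → C: 29+17+23 = 69
H → M → C → U: 29+10+23 = 62
The minimum is 47.
One shortest path: H → U → M → C.

47 km — the minimum one-way total.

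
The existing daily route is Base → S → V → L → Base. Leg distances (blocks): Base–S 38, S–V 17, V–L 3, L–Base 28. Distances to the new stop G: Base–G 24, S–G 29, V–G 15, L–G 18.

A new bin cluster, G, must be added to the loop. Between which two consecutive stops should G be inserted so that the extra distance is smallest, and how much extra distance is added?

+14 blocks — insert G between L and Base.

Insertion cost between consecutive stops i–j is d(i,G) + d(G,j) − d(i,j):
  between Base and S: 24 + 29 − 38 = 15
  between S and V: 29 + 15 − 17 = 27
  between V and L: 15 + 18 − 3 = 30
  between L and Base: 18 + 24 − 28 = 14
Cheapest insertion is between L and Base, adding 14.
New total = 86 + 14 = 100.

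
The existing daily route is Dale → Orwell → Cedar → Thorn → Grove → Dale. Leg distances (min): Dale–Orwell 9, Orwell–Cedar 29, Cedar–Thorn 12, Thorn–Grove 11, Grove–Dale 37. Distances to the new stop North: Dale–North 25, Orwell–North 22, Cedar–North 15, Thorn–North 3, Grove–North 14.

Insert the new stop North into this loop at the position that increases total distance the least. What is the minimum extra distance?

Insertion cost between consecutive stops i–j is d(i,North) + d(North,j) − d(i,j):
  between Dale and Orwell: 25 + 22 − 9 = 38
  between Orwell and Cedar: 22 + 15 − 29 = 8
  between Cedar and Thorn: 15 + 3 − 12 = 6
  between Thorn and Grove: 3 + 14 − 11 = 6
  between Grove and Dale: 14 + 25 − 37 = 2
Cheapest insertion is between Grove and Dale, adding 2.
New total = 98 + 2 = 100.

Adding 2 min by placing North on the Grove–Dale leg.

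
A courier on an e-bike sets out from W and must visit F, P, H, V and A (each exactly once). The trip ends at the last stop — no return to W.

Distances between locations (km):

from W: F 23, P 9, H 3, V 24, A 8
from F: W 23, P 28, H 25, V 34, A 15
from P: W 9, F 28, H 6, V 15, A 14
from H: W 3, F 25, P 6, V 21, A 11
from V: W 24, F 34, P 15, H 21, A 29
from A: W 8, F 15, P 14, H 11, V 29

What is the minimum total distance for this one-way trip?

There are 5! = 120 possible orderings.
W - F - P - H - V - A: 23+28+6+21+29 = 107
W - F - P - H - A - V: 23+28+6+11+29 = 97
W - F - P - V - H - A: 23+28+15+21+11 = 98
W - F - P - V - A - H: 23+28+15+29+11 = 106
W - F - P - A - H - V: 23+28+14+11+21 = 97
W - F - P - A - V - H: 23+28+14+29+21 = 115
W - F - H - P - V - A: 23+25+6+15+29 = 98
W - F - H - P - A - V: 23+25+6+14+29 = 97
W - F - H - V - P - A: 23+25+21+15+14 = 98
W - F - H - V - A - P: 23+25+21+29+14 = 112
W - F - H - A - P - V: 23+25+11+14+15 = 88
W - F - H - A - V - P: 23+25+11+29+15 = 103
W - F - V - P - H - A: 23+34+15+6+11 = 89
W - F - V - P - A - H: 23+34+15+14+11 = 97
… (106 more)
W - H - P - V - A - F: 3+6+15+29+15 = 68  ← best
The minimum is 68.
One shortest path: W → H → P → V → A → F.

Shortest open route: 68 km.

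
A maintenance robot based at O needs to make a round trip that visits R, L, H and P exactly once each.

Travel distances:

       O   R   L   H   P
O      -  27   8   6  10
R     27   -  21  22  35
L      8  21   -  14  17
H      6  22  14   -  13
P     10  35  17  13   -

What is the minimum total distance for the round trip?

There are 12 distinct closed tours to check (reversals are equivalent).
O-R-L-H-P-O: 27+21+14+13+10 = 85
O-R-L-P-H-O: 27+21+17+13+6 = 84
O-R-H-L-P-O: 27+22+14+17+10 = 90
O-R-H-P-L-O: 27+22+13+17+8 = 87
O-R-P-L-H-O: 27+35+17+14+6 = 99
O-R-P-H-L-O: 27+35+13+14+8 = 97
O-L-R-H-P-O: 8+21+22+13+10 = 74
O-L-R-P-H-O: 8+21+35+13+6 = 83
O-L-H-R-P-O: 8+14+22+35+10 = 89
O-L-P-R-H-O: 8+17+35+22+6 = 88
O-H-R-L-P-O: 6+22+21+17+10 = 76
O-H-L-R-P-O: 6+14+21+35+10 = 86
The minimum is 74.
One optimal route: O → L → R → H → P → O (or its reverse).

Shortest round trip = 74.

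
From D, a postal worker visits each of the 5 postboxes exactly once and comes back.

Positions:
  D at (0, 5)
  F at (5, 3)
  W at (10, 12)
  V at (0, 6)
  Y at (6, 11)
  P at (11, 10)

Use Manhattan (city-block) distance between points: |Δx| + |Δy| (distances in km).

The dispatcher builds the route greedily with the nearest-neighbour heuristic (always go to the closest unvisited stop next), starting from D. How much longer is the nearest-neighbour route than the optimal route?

Excess over optimum: 2 km.

D: V=1, F=7, Y=12, P=16, W=17 ⇒ V
V: F=8, Y=11, P=15, W=16 ⇒ F
F: Y=9, P=13, W=14 ⇒ Y
Y: W=5, P=6 ⇒ W
W: P=3 ⇒ P
NN route D → V → F → Y → W → P → D costs 42.
Optimal: D → F → Y → W → P → V → D costs 40 (by enumerating all 60 distinct tours).
Excess = 42 − 40 = 2.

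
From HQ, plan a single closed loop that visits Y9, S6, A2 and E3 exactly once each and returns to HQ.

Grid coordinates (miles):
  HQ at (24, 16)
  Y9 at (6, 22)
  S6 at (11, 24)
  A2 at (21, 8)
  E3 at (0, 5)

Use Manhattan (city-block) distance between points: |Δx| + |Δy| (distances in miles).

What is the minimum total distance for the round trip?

HQ - Y9 - S6 - A2 - E3 - HQ: 24+7+26+24+35 = 116
HQ - Y9 - S6 - E3 - A2 - HQ: 24+7+30+24+11 = 96
HQ - Y9 - A2 - S6 - E3 - HQ: 24+29+26+30+35 = 144
HQ - Y9 - A2 - E3 - S6 - HQ: 24+29+24+30+21 = 128
HQ - Y9 - E3 - S6 - A2 - HQ: 24+23+30+26+11 = 114
HQ - Y9 - E3 - A2 - S6 - HQ: 24+23+24+26+21 = 118
HQ - S6 - Y9 - A2 - E3 - HQ: 21+7+29+24+35 = 116
HQ - S6 - Y9 - E3 - A2 - HQ: 21+7+23+24+11 = 86
HQ - S6 - A2 - Y9 - E3 - HQ: 21+26+29+23+35 = 134
HQ - S6 - E3 - Y9 - A2 - HQ: 21+30+23+29+11 = 114
HQ - A2 - Y9 - S6 - E3 - HQ: 11+29+7+30+35 = 112
HQ - A2 - S6 - Y9 - E3 - HQ: 11+26+7+23+35 = 102
The minimum is 86.
One optimal route: HQ → S6 → Y9 → E3 → A2 → HQ (or its reverse).

86 miles — the shortest possible round trip.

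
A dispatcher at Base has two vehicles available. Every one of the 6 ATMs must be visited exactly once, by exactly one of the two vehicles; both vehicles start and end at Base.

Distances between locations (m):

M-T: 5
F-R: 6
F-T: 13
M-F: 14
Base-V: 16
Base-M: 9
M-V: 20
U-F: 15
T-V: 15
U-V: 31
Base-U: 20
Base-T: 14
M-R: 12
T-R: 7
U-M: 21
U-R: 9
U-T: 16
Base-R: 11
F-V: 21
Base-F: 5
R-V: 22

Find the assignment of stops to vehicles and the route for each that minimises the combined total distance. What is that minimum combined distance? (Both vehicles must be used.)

82 m — the smallest possible combined total.

Check every non-empty split of the stops between the two vehicles; for each half take its own optimal tour:
  {U} + {M, F, T, R, V}: 40 + 59 = 99
  {M} + {U, F, T, R, V}: 18 + 67 = 85
  {U, M} + {F, T, R, V}: 50 + 49 = 99
  {F} + {U, M, T, R, V}: 10 + 77 = 87
  {U, F} + {M, T, R, V}: 40 + 59 = 99
  {M, F} + {U, T, R, V}: 28 + 67 = 95
  … (31 splits in total)
  {U, M, F, T, R} + {V}: 50 + 32 = 82  ← best
Best: vehicle 1 Base → M → T → U → R → F → Base = 50; vehicle 2 Base → V → Base = 32; combined 82.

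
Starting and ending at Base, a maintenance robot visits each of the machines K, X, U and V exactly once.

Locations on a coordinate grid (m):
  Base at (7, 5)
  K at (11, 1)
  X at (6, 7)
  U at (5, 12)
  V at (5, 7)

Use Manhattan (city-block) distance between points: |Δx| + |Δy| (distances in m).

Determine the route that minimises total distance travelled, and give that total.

Base → K → X → U → V → Base: 8+11+6+5+4 = 34
Base → K → X → V → U → Base: 8+11+1+5+9 = 34
Base → K → U → X → V → Base: 8+17+6+1+4 = 36
Base → K → U → V → X → Base: 8+17+5+1+3 = 34
Base → K → V → X → U → Base: 8+12+1+6+9 = 36
Base → K → V → U → X → Base: 8+12+5+6+3 = 34
Base → X → K → U → V → Base: 3+11+17+5+4 = 40
Base → X → K → V → U → Base: 3+11+12+5+9 = 40
Base → X → U → K → V → Base: 3+6+17+12+4 = 42
Base → X → V → K → U → Base: 3+1+12+17+9 = 42
Base → U → K → X → V → Base: 9+17+11+1+4 = 42
Base → U → X → K → V → Base: 9+6+11+12+4 = 42
The minimum is 34.
One optimal route: Base → K → X → U → V → Base (or its reverse).

34 m — the shortest possible round trip.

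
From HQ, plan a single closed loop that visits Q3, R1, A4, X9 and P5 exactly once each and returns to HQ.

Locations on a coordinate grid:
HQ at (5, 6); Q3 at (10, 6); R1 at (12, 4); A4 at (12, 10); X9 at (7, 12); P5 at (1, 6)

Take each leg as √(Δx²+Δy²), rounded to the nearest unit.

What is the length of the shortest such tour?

With 5 stops there are 5!/2 = 60 distinct round trips (a route and its reverse cost the same).
HQ→Q3→R1→A4→X9→P5→HQ: 5+3+6+5+8+4 = 31
HQ→Q3→R1→A4→P5→X9→HQ: 5+3+6+12+8+6 = 40
HQ→Q3→R1→X9→A4→P5→HQ: 5+3+9+5+12+4 = 38
HQ→Q3→R1→X9→P5→A4→HQ: 5+3+9+8+12+8 = 45
HQ→Q3→R1→P5→A4→X9→HQ: 5+3+11+12+5+6 = 42
HQ→Q3→R1→P5→X9→A4→HQ: 5+3+11+8+5+8 = 40
HQ→Q3→A4→R1→X9→P5→HQ: 5+4+6+9+8+4 = 36
HQ→Q3→A4→R1→P5→X9→HQ: 5+4+6+11+8+6 = 40
HQ→Q3→A4→X9→R1→P5→HQ: 5+4+5+9+11+4 = 38
HQ→Q3→A4→X9→P5→R1→HQ: 5+4+5+8+11+7 = 40
HQ→Q3→A4→P5→R1→X9→HQ: 5+4+12+11+9+6 = 47
HQ→Q3→A4→P5→X9→R1→HQ: 5+4+12+8+9+7 = 45
HQ→Q3→X9→R1→A4→P5→HQ: 5+7+9+6+12+4 = 43
HQ→Q3→X9→R1→P5→A4→HQ: 5+7+9+11+12+8 = 52
… (46 more)
The minimum is 31.
One optimal route: HQ → Q3 → R1 → A4 → X9 → P5 → HQ (or its reverse).

31 — the shortest possible round trip.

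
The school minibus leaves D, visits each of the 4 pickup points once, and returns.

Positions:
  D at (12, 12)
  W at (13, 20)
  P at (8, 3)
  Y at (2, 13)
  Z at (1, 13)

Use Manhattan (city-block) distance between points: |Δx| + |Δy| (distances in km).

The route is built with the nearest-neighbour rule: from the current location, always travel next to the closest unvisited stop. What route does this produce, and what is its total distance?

Total distance 58 km via the nearest-neighbour route D → W → Y → Z → P → D.

D → [W:9 / Y:11 / Z:12 / P:13] → W (9)
W → [Y:18 / Z:19 / P:22] → Y (18)
Y → [Z:1 / P:16] → Z (1)
Z → [P:17] → P (17)
Return P→D: 13.
Total = 9 + 18 + 1 + 17 + 13 = 58.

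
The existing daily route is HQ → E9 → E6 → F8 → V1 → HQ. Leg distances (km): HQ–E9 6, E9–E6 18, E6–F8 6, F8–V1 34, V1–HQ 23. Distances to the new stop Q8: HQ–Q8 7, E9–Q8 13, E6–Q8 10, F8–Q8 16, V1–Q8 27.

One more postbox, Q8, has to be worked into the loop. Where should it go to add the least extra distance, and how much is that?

Insertion cost between consecutive stops i–j is d(i,Q8) + d(Q8,j) − d(i,j):
  between HQ and E9: 7 + 13 − 6 = 14
  between E9 and E6: 13 + 10 − 18 = 5
  between E6 and F8: 10 + 16 − 6 = 20
  between F8 and V1: 16 + 27 − 34 = 9
  between V1 and HQ: 27 + 7 − 23 = 11
Cheapest insertion is between E9 and E6, adding 5.
New total = 87 + 5 = 92.

Minimum extra distance: 5 km, inserting Q8 between E9 and E6.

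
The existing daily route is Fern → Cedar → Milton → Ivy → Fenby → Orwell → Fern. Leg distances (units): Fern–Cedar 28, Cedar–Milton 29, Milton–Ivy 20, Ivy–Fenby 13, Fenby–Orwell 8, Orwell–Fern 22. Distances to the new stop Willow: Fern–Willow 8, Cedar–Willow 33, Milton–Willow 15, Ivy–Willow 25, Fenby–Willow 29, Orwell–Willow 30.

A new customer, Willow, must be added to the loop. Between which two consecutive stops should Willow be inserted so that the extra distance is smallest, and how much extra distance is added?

Minimum extra distance: 13, inserting Willow between Fern and Cedar.

Insertion cost between consecutive stops i–j is d(i,Willow) + d(Willow,j) − d(i,j):
  between Fern and Cedar: 8 + 33 − 28 = 13
  between Cedar and Milton: 33 + 15 − 29 = 19
  between Milton and Ivy: 15 + 25 − 20 = 20
  between Ivy and Fenby: 25 + 29 − 13 = 41
  between Fenby and Orwell: 29 + 30 − 8 = 51
  between Orwell and Fern: 30 + 8 − 22 = 16
Cheapest insertion is between Fern and Cedar, adding 13.
New total = 120 + 13 = 133.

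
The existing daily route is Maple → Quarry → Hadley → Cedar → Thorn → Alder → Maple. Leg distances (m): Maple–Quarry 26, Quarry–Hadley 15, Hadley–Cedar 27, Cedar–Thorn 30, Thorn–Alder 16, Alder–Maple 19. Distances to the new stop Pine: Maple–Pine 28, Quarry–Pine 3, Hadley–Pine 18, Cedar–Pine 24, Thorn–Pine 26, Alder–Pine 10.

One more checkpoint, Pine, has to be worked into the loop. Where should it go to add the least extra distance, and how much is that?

Adding 5 m by placing Pine on the Maple–Quarry leg.

Insertion cost between consecutive stops i–j is d(i,Pine) + d(Pine,j) − d(i,j):
  between Maple and Quarry: 28 + 3 − 26 = 5
  between Quarry and Hadley: 3 + 18 − 15 = 6
  between Hadley and Cedar: 18 + 24 − 27 = 15
  between Cedar and Thorn: 24 + 26 − 30 = 20
  between Thorn and Alder: 26 + 10 − 16 = 20
  between Alder and Maple: 10 + 28 − 19 = 19
Cheapest insertion is between Maple and Quarry, adding 5.
New total = 133 + 5 = 138.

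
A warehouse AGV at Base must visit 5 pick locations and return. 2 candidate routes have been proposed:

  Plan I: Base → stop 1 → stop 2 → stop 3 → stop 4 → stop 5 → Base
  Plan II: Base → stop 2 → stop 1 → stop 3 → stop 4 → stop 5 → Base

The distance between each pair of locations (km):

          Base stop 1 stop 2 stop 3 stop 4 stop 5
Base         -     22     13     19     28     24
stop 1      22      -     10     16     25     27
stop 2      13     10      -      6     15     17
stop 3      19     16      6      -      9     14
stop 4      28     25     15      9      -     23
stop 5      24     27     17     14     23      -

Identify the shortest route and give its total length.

Plan I: 22 + 10 + 6 + 9 + 23 + 24 = 94
Plan II: 13 + 10 + 16 + 9 + 23 + 24 = 95

94 km — Plan I is the shortest.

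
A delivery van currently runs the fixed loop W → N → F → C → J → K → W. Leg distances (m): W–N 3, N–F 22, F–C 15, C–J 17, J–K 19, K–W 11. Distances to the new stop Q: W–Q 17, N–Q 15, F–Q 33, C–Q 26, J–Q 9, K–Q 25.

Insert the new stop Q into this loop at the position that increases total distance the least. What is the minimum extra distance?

Minimum extra distance: 15 m, inserting Q between J and K.

Insertion cost between consecutive stops i–j is d(i,Q) + d(Q,j) − d(i,j):
  between W and N: 17 + 15 − 3 = 29
  between N and F: 15 + 33 − 22 = 26
  between F and C: 33 + 26 − 15 = 44
  between C and J: 26 + 9 − 17 = 18
  between J and K: 9 + 25 − 19 = 15
  between K and W: 25 + 17 − 11 = 31
Cheapest insertion is between J and K, adding 15.
New total = 87 + 15 = 102.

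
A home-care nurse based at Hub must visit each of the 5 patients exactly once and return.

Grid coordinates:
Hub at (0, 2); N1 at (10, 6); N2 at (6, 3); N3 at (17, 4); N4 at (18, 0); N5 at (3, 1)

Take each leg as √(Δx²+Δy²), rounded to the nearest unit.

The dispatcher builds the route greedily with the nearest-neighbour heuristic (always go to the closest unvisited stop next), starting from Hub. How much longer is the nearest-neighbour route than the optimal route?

1 longer than the optimal tour.

From Hub: N5=3, N2=6, N1=11, N3=17, N4=18 → choose N5 (3).
From N5: N2=4, N1=9, N3=14, N4=15 → choose N2 (4).
From N2: N1=5, N3=11, N4=12 → choose N1 (5).
From N1: N3=7, N4=10 → choose N3 (7).
From N3: N4=4 → choose N4 (4).
NN route Hub → N5 → N2 → N1 → N3 → N4 → Hub costs 41.
Optimal: Hub → N2 → N1 → N3 → N4 → N5 → Hub costs 40 (by enumerating all 60 distinct tours).
Excess = 41 − 40 = 1.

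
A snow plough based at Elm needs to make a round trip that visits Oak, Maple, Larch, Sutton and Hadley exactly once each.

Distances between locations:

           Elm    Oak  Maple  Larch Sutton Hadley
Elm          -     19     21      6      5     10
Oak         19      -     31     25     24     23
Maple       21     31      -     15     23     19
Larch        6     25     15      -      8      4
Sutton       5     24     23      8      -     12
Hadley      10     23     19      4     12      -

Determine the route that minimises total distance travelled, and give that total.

Shortest round trip = 86.

Elm-Oak-Maple-Larch-Sutton-Hadley-Elm: 19+31+15+8+12+10 = 95
Elm-Oak-Maple-Larch-Hadley-Sutton-Elm: 19+31+15+4+12+5 = 86
Elm-Oak-Maple-Sutton-Larch-Hadley-Elm: 19+31+23+8+4+10 = 95
Elm-Oak-Maple-Sutton-Hadley-Larch-Elm: 19+31+23+12+4+6 = 95
Elm-Oak-Maple-Hadley-Larch-Sutton-Elm: 19+31+19+4+8+5 = 86
Elm-Oak-Maple-Hadley-Sutton-Larch-Elm: 19+31+19+12+8+6 = 95
Elm-Oak-Larch-Maple-Sutton-Hadley-Elm: 19+25+15+23+12+10 = 104
Elm-Oak-Larch-Maple-Hadley-Sutton-Elm: 19+25+15+19+12+5 = 95
Elm-Oak-Larch-Sutton-Maple-Hadley-Elm: 19+25+8+23+19+10 = 104
Elm-Oak-Larch-Sutton-Hadley-Maple-Elm: 19+25+8+12+19+21 = 104
Elm-Oak-Larch-Hadley-Maple-Sutton-Elm: 19+25+4+19+23+5 = 95
Elm-Oak-Larch-Hadley-Sutton-Maple-Elm: 19+25+4+12+23+21 = 104
Elm-Oak-Sutton-Maple-Larch-Hadley-Elm: 19+24+23+15+4+10 = 95
Elm-Oak-Sutton-Maple-Hadley-Larch-Elm: 19+24+23+19+4+6 = 95
… (46 more)
The minimum is 86.
One optimal route: Elm → Oak → Maple → Larch → Hadley → Sutton → Elm (or its reverse).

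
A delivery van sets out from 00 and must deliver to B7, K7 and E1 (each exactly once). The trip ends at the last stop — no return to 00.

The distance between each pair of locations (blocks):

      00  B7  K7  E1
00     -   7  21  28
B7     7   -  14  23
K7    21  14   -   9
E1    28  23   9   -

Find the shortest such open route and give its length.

30 blocks — the minimum one-way total.

There are 3! = 6 possible orderings.
00 - B7 - K7 - E1: 7+14+9 = 30
00 - B7 - E1 - K7: 7+23+9 = 39
00 - K7 - B7 - E1: 21+14+23 = 58
00 - K7 - E1 - B7: 21+9+23 = 53
00 - E1 - B7 - K7: 28+23+14 = 65
00 - E1 - K7 - B7: 28+9+14 = 51
The minimum is 30.
One shortest path: 00 → B7 → K7 → E1.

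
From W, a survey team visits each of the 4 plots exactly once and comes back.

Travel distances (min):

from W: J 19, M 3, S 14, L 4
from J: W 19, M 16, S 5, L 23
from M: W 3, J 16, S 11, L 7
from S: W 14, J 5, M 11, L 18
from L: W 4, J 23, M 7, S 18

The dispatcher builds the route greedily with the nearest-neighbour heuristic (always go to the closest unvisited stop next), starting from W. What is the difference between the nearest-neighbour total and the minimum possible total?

From W: M=3, L=4, S=14, J=19 → choose M (3).
From M: L=7, S=11, J=16 → choose L (7).
From L: S=18, J=23 → choose S (18).
From S: J=5 → choose J (5).
NN route W → M → L → S → J → W costs 52.
Optimal: W → J → S → M → L → W costs 46 (by enumerating all 12 distinct tours).
Excess = 52 − 46 = 6.

The nearest-neighbour route is 6 min longer than optimal.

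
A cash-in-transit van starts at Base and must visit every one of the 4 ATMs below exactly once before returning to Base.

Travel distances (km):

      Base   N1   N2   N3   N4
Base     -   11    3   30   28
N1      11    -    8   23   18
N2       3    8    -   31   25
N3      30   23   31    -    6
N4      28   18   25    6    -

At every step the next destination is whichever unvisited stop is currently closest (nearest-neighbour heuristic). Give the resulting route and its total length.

65 km along Base → N2 → N1 → N4 → N3 → Base.

From Base: distances to unvisited — N2=3, N1=11, N4=28, N3=30. Nearest is N2 (3).
From N2: distances to unvisited — N1=8, N4=25, N3=31. Nearest is N1 (8).
From N1: distances to unvisited — N4=18, N3=23. Nearest is N4 (18).
From N4: distances to unvisited — N3=6. Nearest is N3 (6).
Return N3→Base: 30.
Total = 3 + 8 + 18 + 6 + 30 = 65.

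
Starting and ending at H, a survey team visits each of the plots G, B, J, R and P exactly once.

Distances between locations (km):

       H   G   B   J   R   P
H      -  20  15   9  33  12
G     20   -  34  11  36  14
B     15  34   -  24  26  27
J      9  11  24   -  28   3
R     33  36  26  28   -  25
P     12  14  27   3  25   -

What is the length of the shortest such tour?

There are 60 distinct closed tours to check (reversals are equivalent).
H-G-B-J-R-P-H: 20+34+24+28+25+12 = 143
H-G-B-J-P-R-H: 20+34+24+3+25+33 = 139
H-G-B-R-J-P-H: 20+34+26+28+3+12 = 123
H-G-B-R-P-J-H: 20+34+26+25+3+9 = 117
H-G-B-P-J-R-H: 20+34+27+3+28+33 = 145
H-G-B-P-R-J-H: 20+34+27+25+28+9 = 143
H-G-J-B-R-P-H: 20+11+24+26+25+12 = 118
H-G-J-B-P-R-H: 20+11+24+27+25+33 = 140
H-G-J-R-B-P-H: 20+11+28+26+27+12 = 124
H-G-J-R-P-B-H: 20+11+28+25+27+15 = 126
H-G-J-P-B-R-H: 20+11+3+27+26+33 = 120
H-G-J-P-R-B-H: 20+11+3+25+26+15 = 100
H-G-R-B-J-P-H: 20+36+26+24+3+12 = 121
H-G-R-B-P-J-H: 20+36+26+27+3+9 = 121
… (46 more)
The minimum is 100.
One optimal route: H → G → J → P → R → B → H (or its reverse).

Minimum total distance: 100 km.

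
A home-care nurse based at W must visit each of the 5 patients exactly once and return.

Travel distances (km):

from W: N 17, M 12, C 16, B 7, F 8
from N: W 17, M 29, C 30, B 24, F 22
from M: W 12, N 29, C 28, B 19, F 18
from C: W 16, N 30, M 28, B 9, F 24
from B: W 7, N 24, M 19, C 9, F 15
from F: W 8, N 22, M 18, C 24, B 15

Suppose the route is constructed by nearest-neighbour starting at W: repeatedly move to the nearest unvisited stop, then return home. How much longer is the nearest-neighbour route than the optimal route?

W: B=7, F=8, M=12, C=16, N=17 ⇒ B
B: C=9, F=15, M=19, N=24 ⇒ C
C: F=24, M=28, N=30 ⇒ F
F: M=18, N=22 ⇒ M
M: N=29 ⇒ N
NN route W → B → C → F → M → N → W costs 104.
Optimal: W → M → F → N → C → B → W costs 98 (by enumerating all 60 distinct tours).
Excess = 104 − 98 = 6.

The nearest-neighbour route is 6 km longer than optimal.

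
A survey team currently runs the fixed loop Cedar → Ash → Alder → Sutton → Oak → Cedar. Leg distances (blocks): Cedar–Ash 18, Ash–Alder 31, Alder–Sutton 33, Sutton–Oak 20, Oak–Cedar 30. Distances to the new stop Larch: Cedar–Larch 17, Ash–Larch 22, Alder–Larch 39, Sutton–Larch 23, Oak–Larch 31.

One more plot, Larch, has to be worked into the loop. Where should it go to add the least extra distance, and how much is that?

Adding 18 blocks by placing Larch on the Oak–Cedar leg.

Insertion cost between consecutive stops i–j is d(i,Larch) + d(Larch,j) − d(i,j):
  between Cedar and Ash: 17 + 22 − 18 = 21
  between Ash and Alder: 22 + 39 − 31 = 30
  between Alder and Sutton: 39 + 23 − 33 = 29
  between Sutton and Oak: 23 + 31 − 20 = 34
  between Oak and Cedar: 31 + 17 − 30 = 18
Cheapest insertion is between Oak and Cedar, adding 18.
New total = 132 + 18 = 150.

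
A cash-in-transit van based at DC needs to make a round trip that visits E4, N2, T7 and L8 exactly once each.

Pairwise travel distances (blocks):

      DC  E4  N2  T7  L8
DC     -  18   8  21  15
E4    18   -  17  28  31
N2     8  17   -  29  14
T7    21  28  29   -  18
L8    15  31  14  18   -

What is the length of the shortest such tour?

Minimum total distance: 86 blocks.

DC - E4 - N2 - T7 - L8 - DC: 18+17+29+18+15 = 97
DC - E4 - N2 - L8 - T7 - DC: 18+17+14+18+21 = 88
DC - E4 - T7 - N2 - L8 - DC: 18+28+29+14+15 = 104
DC - E4 - T7 - L8 - N2 - DC: 18+28+18+14+8 = 86
DC - E4 - L8 - N2 - T7 - DC: 18+31+14+29+21 = 113
DC - E4 - L8 - T7 - N2 - DC: 18+31+18+29+8 = 104
DC - N2 - E4 - T7 - L8 - DC: 8+17+28+18+15 = 86
DC - N2 - E4 - L8 - T7 - DC: 8+17+31+18+21 = 95
DC - N2 - T7 - E4 - L8 - DC: 8+29+28+31+15 = 111
DC - N2 - L8 - E4 - T7 - DC: 8+14+31+28+21 = 102
DC - T7 - E4 - N2 - L8 - DC: 21+28+17+14+15 = 95
DC - T7 - N2 - E4 - L8 - DC: 21+29+17+31+15 = 113
The minimum is 86.
One optimal route: DC → E4 → T7 → L8 → N2 → DC (or its reverse).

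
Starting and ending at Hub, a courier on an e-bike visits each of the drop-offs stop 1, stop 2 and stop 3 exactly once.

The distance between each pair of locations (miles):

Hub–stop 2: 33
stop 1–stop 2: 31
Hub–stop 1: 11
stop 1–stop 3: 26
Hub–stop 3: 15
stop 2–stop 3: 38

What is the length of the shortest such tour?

Minimum total distance: 95 miles.

Hub-stop 1-stop 2-stop 3-Hub: 11+31+38+15 = 95
Hub-stop 1-stop 3-stop 2-Hub: 11+26+38+33 = 108
Hub-stop 2-stop 1-stop 3-Hub: 33+31+26+15 = 105
The minimum is 95.
One optimal route: Hub → stop 1 → stop 2 → stop 3 → Hub (or its reverse).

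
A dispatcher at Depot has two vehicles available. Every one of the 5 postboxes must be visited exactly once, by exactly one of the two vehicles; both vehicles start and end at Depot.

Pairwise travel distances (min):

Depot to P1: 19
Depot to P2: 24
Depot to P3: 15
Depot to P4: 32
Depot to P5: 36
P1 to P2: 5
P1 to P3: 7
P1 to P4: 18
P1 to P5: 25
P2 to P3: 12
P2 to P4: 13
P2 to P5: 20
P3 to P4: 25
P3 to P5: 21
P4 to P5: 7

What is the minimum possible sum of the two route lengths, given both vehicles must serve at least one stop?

Minimum combined distance: 110 min.

There are 2^4 − 1 = 15 ways to divide the 5 stops into two non-empty groups. For each, the best each vehicle can do is its own shortest tour through its group:
  {P1} + {P2, P3, P4, P5}: 38 + 80 = 118
  {P2} + {P1, P3, P4, P5}: 48 + 80 = 128
  {P1, P2} + {P3, P4, P5}: 48 + 75 = 123
  {P3} + {P1, P2, P4, P5}: 30 + 80 = 110
  {P1, P3} + {P2, P4, P5}: 41 + 80 = 121
  {P2, P3} + {P1, P4, P5}: 51 + 80 = 131
  … (15 splits in total)
Best: vehicle 1 Depot → P3 → Depot = 30; vehicle 2 Depot → P1 → P2 → P4 → P5 → Depot = 80; combined 110.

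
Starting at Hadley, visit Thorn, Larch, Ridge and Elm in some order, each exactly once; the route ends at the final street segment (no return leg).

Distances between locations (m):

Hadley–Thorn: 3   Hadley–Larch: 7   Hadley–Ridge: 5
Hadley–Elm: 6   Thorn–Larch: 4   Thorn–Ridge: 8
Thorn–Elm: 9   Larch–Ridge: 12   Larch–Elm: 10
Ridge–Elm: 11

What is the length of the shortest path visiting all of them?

Minimum one-way distance = 27 m.

There are 4! = 24 possible orderings.
Hadley→Thorn→Larch→Ridge→Elm: 3+4+12+11 = 30
Hadley→Thorn→Larch→Elm→Ridge: 3+4+10+11 = 28
Hadley→Thorn→Ridge→Larch→Elm: 3+8+12+10 = 33
Hadley→Thorn→Ridge→Elm→Larch: 3+8+11+10 = 32
Hadley→Thorn→Elm→Larch→Ridge: 3+9+10+12 = 34
Hadley→Thorn→Elm→Ridge→Larch: 3+9+11+12 = 35
Hadley→Larch→Thorn→Ridge→Elm: 7+4+8+11 = 30
Hadley→Larch→Thorn→Elm→Ridge: 7+4+9+11 = 31
Hadley→Larch→Ridge→Thorn→Elm: 7+12+8+9 = 36
Hadley→Larch→Ridge→Elm→Thorn: 7+12+11+9 = 39
Hadley→Larch→Elm→Thorn→Ridge: 7+10+9+8 = 34
Hadley→Larch→Elm→Ridge→Thorn: 7+10+11+8 = 36
Hadley→Ridge→Thorn→Larch→Elm: 5+8+4+10 = 27
Hadley→Ridge→Thorn→Elm→Larch: 5+8+9+10 = 32
… (10 more)
The minimum is 27.
One shortest path: Hadley → Ridge → Thorn → Larch → Elm.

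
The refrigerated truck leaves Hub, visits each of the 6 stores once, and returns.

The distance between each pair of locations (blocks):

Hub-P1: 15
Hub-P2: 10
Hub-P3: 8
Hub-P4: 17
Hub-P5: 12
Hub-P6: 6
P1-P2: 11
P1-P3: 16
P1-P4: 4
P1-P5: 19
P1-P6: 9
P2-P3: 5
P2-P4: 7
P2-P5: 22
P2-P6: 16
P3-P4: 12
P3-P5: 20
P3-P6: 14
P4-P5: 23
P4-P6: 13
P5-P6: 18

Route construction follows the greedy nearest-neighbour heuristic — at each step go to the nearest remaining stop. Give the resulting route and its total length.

Hub → [P6:6 / P3:8 / P2:10 / P5:12 / P1:15 / P4:17] → P6 (6)
P6 → [P1:9 / P4:13 / P3:14 / P2:16 / P5:18] → P1 (9)
P1 → [P4:4 / P2:11 / P3:16 / P5:19] → P4 (4)
P4 → [P2:7 / P3:12 / P5:23] → P2 (7)
P2 → [P3:5 / P5:22] → P3 (5)
P3 → [P5:20] → P5 (20)
Return P5→Hub: 12.
Total = 6 + 9 + 4 + 7 + 5 + 20 + 12 = 63.

Total distance 63 blocks via the nearest-neighbour route Hub → P6 → P1 → P4 → P2 → P3 → P5 → Hub.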